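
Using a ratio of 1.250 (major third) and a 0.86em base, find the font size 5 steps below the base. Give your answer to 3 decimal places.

A modular type scale is a geometric sequence: sizeₙ = base × rⁿ.
0.86 ÷ 1.250⁵ = 0.86 ÷ 3.05176 ≈ 0.282

0.282em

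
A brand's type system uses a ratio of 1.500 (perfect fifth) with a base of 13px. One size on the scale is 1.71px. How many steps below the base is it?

1.500ⁿ = 13 / 1.71 = 7.6023
n = ln(7.6023) / ln(1.500) = 2.0285 / 0.4055 ≈ 5.00

5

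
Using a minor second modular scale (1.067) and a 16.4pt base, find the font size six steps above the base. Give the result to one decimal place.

Each step on a modular scale multiplies by the ratio, so the size n steps from the base is base × ratioⁿ.
16.4 × 1.067⁶ = 16.4 × 1.47566 ≈ 24.20

24.2pt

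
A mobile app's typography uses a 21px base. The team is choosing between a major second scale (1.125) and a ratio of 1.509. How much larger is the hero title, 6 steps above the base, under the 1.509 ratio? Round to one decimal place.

205.4px

Major second: 21.0 × 1.125⁶ = 42.573px
At 1.509: 21.0 × 1.509⁶ = 247.945px
Difference: 247.945 − 42.573 = 205.372px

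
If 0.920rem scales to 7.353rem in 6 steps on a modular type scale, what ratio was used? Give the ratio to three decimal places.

1.414

r⁶ = 7.353 / 0.920, so r = (7.353/0.920)^(1/6).
r = 7.9924^(1/6) ≈ 1.4140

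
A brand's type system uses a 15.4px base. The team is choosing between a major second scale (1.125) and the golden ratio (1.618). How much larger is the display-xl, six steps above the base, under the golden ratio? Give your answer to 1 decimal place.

245.1px

Major second: 15.4 × 1.125⁶ = 31.220px
Golden ratio: 15.4 × 1.618⁶ = 276.307px
Difference: 276.307 − 31.220 = 245.087px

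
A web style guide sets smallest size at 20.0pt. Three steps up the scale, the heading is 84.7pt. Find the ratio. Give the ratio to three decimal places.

The ratio satisfies 20.0 × r³ = 84.7, so r = (84.7 / 20.0)^(1/3).
r = 4.2350^(1/3) ≈ 1.6179

1.618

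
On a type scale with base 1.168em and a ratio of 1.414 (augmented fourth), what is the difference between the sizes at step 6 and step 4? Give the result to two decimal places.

4.67em

Step 4: 1.168 × 1.414⁴ = 4.6692em
Step 6: 1.168 × 1.414⁶ = 9.3355em
Difference: 9.3355 − 4.6692 = 4.6663em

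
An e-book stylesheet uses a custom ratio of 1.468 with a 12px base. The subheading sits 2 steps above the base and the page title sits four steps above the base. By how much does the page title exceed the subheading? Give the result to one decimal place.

29.9px

Step 2: 12.0 × 1.468² = 25.860px
Step 4: 12.0 × 1.468⁴ = 55.730px
Difference: 55.730 − 25.860 = 29.870px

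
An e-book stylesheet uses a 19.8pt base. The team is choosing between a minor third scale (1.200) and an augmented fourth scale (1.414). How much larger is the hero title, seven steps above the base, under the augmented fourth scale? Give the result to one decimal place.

Minor third: 19.8 × 1.200⁷ = 70.947pt
Augmented fourth: 19.8 × 1.414⁷ = 223.775pt
Difference: 223.775 − 70.947 = 152.828pt

152.8pt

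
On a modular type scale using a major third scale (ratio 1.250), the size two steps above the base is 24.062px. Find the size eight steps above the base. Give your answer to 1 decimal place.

The gap is 8 − (2) = 6 steps, so the factor is 1.250^6.
24.062 × 1.250⁶ = 24.062 × 3.81470 ≈ 91.789

91.8px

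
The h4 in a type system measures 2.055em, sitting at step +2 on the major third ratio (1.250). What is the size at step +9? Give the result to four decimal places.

The gap is 9 − (2) = 7 steps, so the factor is 1.250^7.
2.055 × 1.250⁷ = 2.055 × 4.76837 ≈ 9.7990

9.7990em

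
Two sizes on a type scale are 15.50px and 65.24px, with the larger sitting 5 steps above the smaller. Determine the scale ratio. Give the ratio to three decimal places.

1.333

r⁵ = 65.24 / 15.50, so r = (65.24/15.50)^(1/5).
r = 4.2090^(1/5) ≈ 1.3330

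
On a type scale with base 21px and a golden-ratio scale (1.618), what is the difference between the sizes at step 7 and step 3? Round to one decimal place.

Step 3: 21.0 × 1.618³ = 88.952px
Step 7: 21.0 × 1.618⁷ = 609.634px
Difference: 609.634 − 88.952 = 520.682px

520.7px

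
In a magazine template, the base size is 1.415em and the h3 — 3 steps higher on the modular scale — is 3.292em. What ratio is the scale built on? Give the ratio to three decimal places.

1.325

r³ = 3.292 / 1.415, so r = (3.292/1.415)^(1/3).
r = 2.3265^(1/3) ≈ 1.3251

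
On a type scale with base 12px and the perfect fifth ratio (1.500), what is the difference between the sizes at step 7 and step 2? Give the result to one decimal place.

Step 2: 12.0 × 1.500² = 27.000px
Step 7: 12.0 × 1.500⁷ = 205.031px
Difference: 205.031 − 27.000 = 178.031px

178.0px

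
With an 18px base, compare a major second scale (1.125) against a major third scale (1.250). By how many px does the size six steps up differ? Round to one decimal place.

32.2px

Major second: 18.0 × 1.125⁶ = 36.491px
Major third: 18.0 × 1.250⁶ = 68.665px
Difference: 68.665 − 36.491 = 32.174px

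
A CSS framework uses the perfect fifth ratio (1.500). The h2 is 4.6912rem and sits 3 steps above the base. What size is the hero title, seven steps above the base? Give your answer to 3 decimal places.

23.749rem

The gap is 7 − (3) = 4 steps, so the factor is 1.500^4.
4.6912 × 1.500⁴ = 4.6912 × 5.06250 ≈ 23.749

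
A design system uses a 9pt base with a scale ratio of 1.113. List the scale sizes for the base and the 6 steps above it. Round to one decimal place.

9.0pt, 10.0pt, 11.1pt, 12.4pt, 13.8pt, 15.4pt, 17.1pt

Step 0: 9pt
Step 1: 9.0 × 1.113 = 10.0
Step 2: 9.0 × 1.113² = 11.1
Step 3: 9.0 × 1.113³ = 12.4
Step 4: 9.0 × 1.113⁴ = 13.8
Step 5: 9.0 × 1.113⁵ = 15.4
Step 6: 9.0 × 1.113⁶ = 17.1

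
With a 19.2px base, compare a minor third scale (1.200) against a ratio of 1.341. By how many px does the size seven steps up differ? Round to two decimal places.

Minor third: 19.2 × 1.200⁷ = 68.7971px
At 1.341: 19.2 × 1.341⁷ = 149.7279px
Difference: 149.7279 − 68.7971 = 80.9308px

80.93px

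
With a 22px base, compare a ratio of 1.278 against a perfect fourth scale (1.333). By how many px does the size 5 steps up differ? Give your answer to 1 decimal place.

17.6px

At 1.278: 22.0 × 1.278⁵ = 75.003px
Perfect fourth: 22.0 × 1.333⁵ = 92.592px
Difference: 92.592 − 75.003 = 17.589px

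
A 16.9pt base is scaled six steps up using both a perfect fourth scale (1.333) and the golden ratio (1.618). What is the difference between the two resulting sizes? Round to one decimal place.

Perfect fourth: 16.9 × 1.333⁶ = 94.813pt
Golden ratio: 16.9 × 1.618⁶ = 303.220pt
Difference: 303.220 − 94.813 = 208.407pt

208.4pt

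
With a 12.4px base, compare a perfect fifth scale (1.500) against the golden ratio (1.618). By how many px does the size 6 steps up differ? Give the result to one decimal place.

81.2px

Perfect fifth: 12.4 × 1.500⁶ = 141.244px
Golden ratio: 12.4 × 1.618⁶ = 222.481px
Difference: 222.481 − 141.244 = 81.237px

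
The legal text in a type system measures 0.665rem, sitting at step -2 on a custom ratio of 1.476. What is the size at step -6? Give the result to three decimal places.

0.665 ÷ 1.476⁴ = 0.665 ÷ 4.74619 ≈ 0.140

0.140rem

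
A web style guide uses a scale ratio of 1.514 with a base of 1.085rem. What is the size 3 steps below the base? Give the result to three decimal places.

A modular type scale is a geometric sequence: sizeₙ = base × rⁿ.
1.085 ÷ 1.514³ = 1.085 ÷ 3.47038 ≈ 0.313

0.313rem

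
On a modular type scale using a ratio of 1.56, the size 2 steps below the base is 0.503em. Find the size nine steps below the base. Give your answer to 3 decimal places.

The gap is -9 − (-2) = -7 steps, so the factor is 1.56^-7.
0.503 ÷ 1.56⁷ = 0.503 ÷ 22.48393 ≈ 0.022

0.022em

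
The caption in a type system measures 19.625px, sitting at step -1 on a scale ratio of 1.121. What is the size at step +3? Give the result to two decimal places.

Moving from step -1 to step +3 is 4 steps up, so multiply by r⁴.
19.625 × 1.121⁴ = 19.625 × 1.57915 ≈ 30.991

30.99px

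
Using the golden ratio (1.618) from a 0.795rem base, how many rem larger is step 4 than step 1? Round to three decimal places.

4.162rem

Step 1: 0.795 × 1.618 = 1.28631rem
Step 4: 0.795 × 1.618⁴ = 5.44855rem
Difference: 5.44855 − 1.28631 = 4.16224rem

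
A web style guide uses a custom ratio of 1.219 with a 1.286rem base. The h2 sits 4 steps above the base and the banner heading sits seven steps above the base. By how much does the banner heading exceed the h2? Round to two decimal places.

Step 4: 1.286 × 1.219⁴ = 2.8396rem
Step 7: 1.286 × 1.219⁷ = 5.1436rem
Difference: 5.1436 − 2.8396 = 2.3040rem

2.30rem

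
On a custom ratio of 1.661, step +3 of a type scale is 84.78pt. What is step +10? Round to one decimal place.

Moving from step +3 to step +10 is 7 steps up, so multiply by r⁷.
84.78 × 1.661⁷ = 84.78 × 34.88088 ≈ 2957.201

2957.2pt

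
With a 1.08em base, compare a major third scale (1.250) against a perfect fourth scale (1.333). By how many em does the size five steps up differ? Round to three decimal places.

Major third: 1.08 × 1.250⁵ = 3.29590em
Perfect fourth: 1.08 × 1.333⁵ = 4.54543em
Difference: 4.54543 − 3.29590 = 1.24953em

1.250em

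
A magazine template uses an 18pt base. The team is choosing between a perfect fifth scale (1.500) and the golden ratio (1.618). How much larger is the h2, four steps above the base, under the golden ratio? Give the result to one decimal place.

Perfect fifth: 18.0 × 1.500⁴ = 91.125pt
Golden ratio: 18.0 × 1.618⁴ = 123.363pt
Difference: 123.363 − 91.125 = 32.238pt

32.2pt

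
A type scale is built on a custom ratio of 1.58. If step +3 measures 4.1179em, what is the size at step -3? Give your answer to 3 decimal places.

0.265em

4.1179 ÷ 1.58⁶ = 4.1179 ÷ 15.55760 ≈ 0.265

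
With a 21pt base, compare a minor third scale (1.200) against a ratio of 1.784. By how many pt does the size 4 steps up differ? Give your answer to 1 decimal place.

Minor third: 21.0 × 1.200⁴ = 43.546pt
At 1.784: 21.0 × 1.784⁴ = 212.715pt
Difference: 212.715 − 43.546 = 169.169pt

169.2pt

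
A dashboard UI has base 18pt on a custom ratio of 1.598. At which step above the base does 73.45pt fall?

3

1.598ⁿ = 73.45 / 18 = 4.0806
n = ln(4.0806) / ln(1.598) = 1.4062 / 0.4688 ≈ 3.00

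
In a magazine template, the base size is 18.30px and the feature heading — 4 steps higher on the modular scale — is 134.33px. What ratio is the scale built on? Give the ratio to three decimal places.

The ratio satisfies 18.30 × r⁴ = 134.33, so r = (134.33 / 18.30)^(1/4).
r = 7.3404^(1/4) ≈ 1.6460

1.646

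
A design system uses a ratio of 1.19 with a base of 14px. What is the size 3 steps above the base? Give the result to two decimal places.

23.59px

A modular type scale is a geometric sequence: sizeₙ = base × rⁿ.
14.0 × 1.19³ = 14.0 × 1.68516 ≈ 23.59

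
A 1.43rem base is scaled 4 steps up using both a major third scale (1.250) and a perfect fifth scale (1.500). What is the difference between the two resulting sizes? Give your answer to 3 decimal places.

Major third: 1.43 × 1.250⁴ = 3.49121rem
Perfect fifth: 1.43 × 1.500⁴ = 7.23937rem
Difference: 7.23937 − 3.49121 = 3.74816rem

3.748rem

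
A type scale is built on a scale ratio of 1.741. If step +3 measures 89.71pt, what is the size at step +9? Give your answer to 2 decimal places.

2498.24pt

Moving from step +3 to step +9 is 6 steps up, so multiply by r⁶.
89.71 × 1.741⁶ = 89.71 × 27.84791 ≈ 2498.236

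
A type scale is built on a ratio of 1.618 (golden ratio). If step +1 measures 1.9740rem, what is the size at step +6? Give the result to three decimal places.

21.890rem

The gap is 6 − (1) = 5 steps, so the factor is 1.618^5.
1.9740 × 1.618⁵ = 1.9740 × 11.08901 ≈ 21.890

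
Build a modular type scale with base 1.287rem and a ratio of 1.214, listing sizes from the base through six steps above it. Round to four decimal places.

Step 0: 1.287rem
Step 1: 1.287 × 1.214 = 1.5624
Step 2: 1.287 × 1.214² = 1.8968
Step 3: 1.287 × 1.214³ = 2.3027
Step 4: 1.287 × 1.214⁴ = 2.7955
Step 5: 1.287 × 1.214⁵ = 3.3937
Step 6: 1.287 × 1.214⁶ = 4.1199

1.2870rem, 1.5624rem, 1.8968rem, 2.3027rem, 2.7955rem, 3.3937rem, 4.1199rem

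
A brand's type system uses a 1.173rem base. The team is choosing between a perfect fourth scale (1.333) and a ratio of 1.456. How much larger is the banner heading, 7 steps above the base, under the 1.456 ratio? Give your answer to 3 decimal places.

Perfect fourth: 1.173 × 1.333⁷ = 8.77221rem
At 1.456: 1.173 × 1.456⁷ = 16.27150rem
Difference: 16.27150 − 8.77221 = 7.49929rem

7.499rem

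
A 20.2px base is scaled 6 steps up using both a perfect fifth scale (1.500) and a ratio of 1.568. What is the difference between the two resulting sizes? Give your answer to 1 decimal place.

70.1px

Perfect fifth: 20.2 × 1.500⁶ = 230.091px
At 1.568: 20.2 × 1.568⁶ = 300.212px
Difference: 300.212 − 230.091 = 70.121px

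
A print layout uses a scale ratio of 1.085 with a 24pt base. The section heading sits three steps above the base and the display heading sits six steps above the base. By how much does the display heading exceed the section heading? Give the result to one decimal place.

8.5pt

Step 3: 24.0 × 1.085³ = 30.655pt
Step 6: 24.0 × 1.085⁶ = 39.155pt
Difference: 39.155 − 30.655 = 8.500pt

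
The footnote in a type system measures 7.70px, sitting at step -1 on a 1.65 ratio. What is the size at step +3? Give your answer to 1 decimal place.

Moving from step -1 to step +3 is 4 steps up, so multiply by r⁴.
7.70 × 1.65⁴ = 7.70 × 7.41201 ≈ 57.072

57.1px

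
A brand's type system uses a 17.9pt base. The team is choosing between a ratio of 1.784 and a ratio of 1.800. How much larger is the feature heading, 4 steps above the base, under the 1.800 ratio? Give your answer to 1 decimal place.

At 1.784: 17.9 × 1.784⁴ = 181.314pt
At 1.800: 17.9 × 1.800⁴ = 187.907pt
Difference: 187.907 − 181.314 = 6.593pt

6.6pt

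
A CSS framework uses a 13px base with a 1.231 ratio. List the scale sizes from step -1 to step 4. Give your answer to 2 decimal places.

Step -1: 13.0 ÷ 1.231 = 10.56
Step 0: 13px
Step 1: 13.0 × 1.231 = 16.00
Step 2: 13.0 × 1.231² = 19.70
Step 3: 13.0 × 1.231³ = 24.25
Step 4: 13.0 × 1.231⁴ = 29.85

10.56px, 13.00px, 16.00px, 19.70px, 24.25px, 29.85px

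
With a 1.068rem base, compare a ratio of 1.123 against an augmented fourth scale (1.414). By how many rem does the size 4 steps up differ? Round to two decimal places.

2.57rem

At 1.123: 1.068 × 1.123⁴ = 1.6986rem
Augmented fourth: 1.068 × 1.414⁴ = 4.2694rem
Difference: 4.2694 − 1.6986 = 2.5708rem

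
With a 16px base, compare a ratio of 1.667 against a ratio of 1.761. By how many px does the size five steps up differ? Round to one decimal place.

At 1.667: 16.0 × 1.667⁵ = 205.967px
At 1.761: 16.0 × 1.761⁵ = 270.967px
Difference: 270.967 − 205.967 = 65.000px

65.0px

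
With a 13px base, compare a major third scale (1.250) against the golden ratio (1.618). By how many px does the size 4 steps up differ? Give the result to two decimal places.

Major third: 13.0 × 1.250⁴ = 31.7383px
Golden ratio: 13.0 × 1.618⁴ = 89.0958px
Difference: 89.0958 − 31.7383 = 57.3575px

57.36px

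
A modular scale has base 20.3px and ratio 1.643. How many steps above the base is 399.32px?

1.643ⁿ = 399.32 / 20.3 = 19.6709
n = ln(19.6709) / ln(1.643) = 2.9791 / 0.4965 ≈ 6.00

6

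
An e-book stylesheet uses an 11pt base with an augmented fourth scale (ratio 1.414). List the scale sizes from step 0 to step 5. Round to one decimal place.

Step 0: 11pt
Step 1: 11.0 × 1.414 = 15.6
Step 2: 11.0 × 1.414² = 22.0
Step 3: 11.0 × 1.414³ = 31.1
Step 4: 11.0 × 1.414⁴ = 44.0
Step 5: 11.0 × 1.414⁵ = 62.2

11.0pt, 15.6pt, 22.0pt, 31.1pt, 44.0pt, 62.2pt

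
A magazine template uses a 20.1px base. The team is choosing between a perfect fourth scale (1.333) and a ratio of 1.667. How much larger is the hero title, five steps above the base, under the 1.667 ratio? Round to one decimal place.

Perfect fourth: 20.1 × 1.333⁵ = 84.595px
At 1.667: 20.1 × 1.667⁵ = 258.746px
Difference: 258.746 − 84.595 = 174.151px

174.2px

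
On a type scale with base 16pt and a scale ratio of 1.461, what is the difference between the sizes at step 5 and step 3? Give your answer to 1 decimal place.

Step 3: 16.0 × 1.461³ = 49.897pt
Step 5: 16.0 × 1.461⁵ = 106.505pt
Difference: 106.505 − 49.897 = 56.608pt

56.6pt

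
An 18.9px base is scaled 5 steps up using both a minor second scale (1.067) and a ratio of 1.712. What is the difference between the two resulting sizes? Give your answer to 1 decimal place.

Minor second: 18.9 × 1.067⁵ = 26.139px
At 1.712: 18.9 × 1.712⁵ = 277.959px
Difference: 277.959 − 26.139 = 251.820px

251.8px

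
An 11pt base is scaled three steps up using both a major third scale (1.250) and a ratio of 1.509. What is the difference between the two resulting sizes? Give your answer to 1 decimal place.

16.3pt

Major third: 11.0 × 1.250³ = 21.484pt
At 1.509: 11.0 × 1.509³ = 37.797pt
Difference: 37.797 − 21.484 = 16.313pt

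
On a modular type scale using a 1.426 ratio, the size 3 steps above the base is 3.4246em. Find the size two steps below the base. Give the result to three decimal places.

The gap is -2 − (3) = -5 steps, so the factor is 1.426^-5.
3.4246 ÷ 1.426⁵ = 3.4246 ÷ 5.89655 ≈ 0.581

0.581em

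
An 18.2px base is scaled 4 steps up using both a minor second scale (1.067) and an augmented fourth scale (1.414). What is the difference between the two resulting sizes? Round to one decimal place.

Minor second: 18.2 × 1.067⁴ = 23.590px
Augmented fourth: 18.2 × 1.414⁴ = 72.756px
Difference: 72.756 − 23.590 = 49.166px

49.2px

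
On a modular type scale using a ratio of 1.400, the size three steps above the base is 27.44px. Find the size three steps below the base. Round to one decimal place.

27.44 ÷ 1.400⁶ = 27.44 ÷ 7.52954 ≈ 3.644

3.6px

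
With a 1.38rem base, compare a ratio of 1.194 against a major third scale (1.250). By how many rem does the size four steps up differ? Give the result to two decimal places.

0.56rem

At 1.194: 1.38 × 1.194⁴ = 2.8048rem
Major third: 1.38 × 1.250⁴ = 3.3691rem
Difference: 3.3691 − 2.8048 = 0.5643rem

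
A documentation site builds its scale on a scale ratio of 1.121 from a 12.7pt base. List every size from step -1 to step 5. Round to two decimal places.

Step -1: 12.7 ÷ 1.121 = 11.33
Step 0: 12.7pt
Step 1: 12.7 × 1.121 = 14.24
Step 2: 12.7 × 1.121² = 15.96
Step 3: 12.7 × 1.121³ = 17.89
Step 4: 12.7 × 1.121⁴ = 20.06
Step 5: 12.7 × 1.121⁵ = 22.48

11.33pt, 12.70pt, 14.24pt, 15.96pt, 17.89pt, 20.06pt, 22.48pt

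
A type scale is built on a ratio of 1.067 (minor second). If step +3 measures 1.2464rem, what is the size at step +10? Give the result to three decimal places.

1.2464 × 1.067⁷ = 1.2464 × 1.57453 ≈ 1.962

1.962rem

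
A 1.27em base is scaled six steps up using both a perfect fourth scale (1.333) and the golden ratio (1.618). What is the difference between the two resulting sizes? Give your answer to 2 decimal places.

15.66em

Perfect fourth: 1.27 × 1.333⁶ = 7.1250em
Golden ratio: 1.27 × 1.618⁶ = 22.7864em
Difference: 22.7864 − 7.1250 = 15.6614em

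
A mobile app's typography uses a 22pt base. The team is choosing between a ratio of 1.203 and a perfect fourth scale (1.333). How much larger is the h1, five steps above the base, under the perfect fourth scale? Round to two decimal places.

37.16pt

At 1.203: 22.0 × 1.203⁵ = 55.4308pt
Perfect fourth: 22.0 × 1.333⁵ = 92.5920pt
Difference: 92.5920 − 55.4308 = 37.1612pt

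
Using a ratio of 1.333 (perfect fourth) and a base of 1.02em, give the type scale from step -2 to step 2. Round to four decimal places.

Step -2: 1.02 ÷ 1.333² = 0.5740
Step -1: 1.02 ÷ 1.333 = 0.7652
Step 0: 1.02em
Step 1: 1.02 × 1.333 = 1.3597
Step 2: 1.02 × 1.333² = 1.8124

0.5740em, 0.7652em, 1.0200em, 1.3597em, 1.8124em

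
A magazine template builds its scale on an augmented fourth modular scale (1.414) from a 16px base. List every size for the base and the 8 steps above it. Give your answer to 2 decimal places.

Step 0: 16px
Step 1: 16.0 × 1.414 = 22.62
Step 2: 16.0 × 1.414² = 31.99
Step 3: 16.0 × 1.414³ = 45.23
Step 4: 16.0 × 1.414⁴ = 63.96
Step 5: 16.0 × 1.414⁵ = 90.44
Step 6: 16.0 × 1.414⁶ = 127.88
Step 7: 16.0 × 1.414⁷ = 180.83
Step 8: 16.0 × 1.414⁸ = 255.69

16.00px, 22.62px, 31.99px, 45.23px, 63.96px, 90.44px, 127.88px, 180.83px, 255.69px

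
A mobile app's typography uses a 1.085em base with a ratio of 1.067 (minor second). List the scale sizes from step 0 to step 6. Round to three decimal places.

Step 0: 1.085em
Step 1: 1.085 × 1.067 = 1.158
Step 2: 1.085 × 1.067² = 1.235
Step 3: 1.085 × 1.067³ = 1.318
Step 4: 1.085 × 1.067⁴ = 1.406
Step 5: 1.085 × 1.067⁵ = 1.501
Step 6: 1.085 × 1.067⁶ = 1.601

1.085em, 1.158em, 1.235em, 1.318em, 1.406em, 1.501em, 1.601em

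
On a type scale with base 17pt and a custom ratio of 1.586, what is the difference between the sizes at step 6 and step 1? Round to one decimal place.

243.6pt

Step 1: 17.0 × 1.586 = 26.962pt
Step 6: 17.0 × 1.586⁶ = 270.563pt
Difference: 270.563 − 26.962 = 243.601pt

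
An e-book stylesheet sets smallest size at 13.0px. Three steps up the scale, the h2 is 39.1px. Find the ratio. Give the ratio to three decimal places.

r³ = 39.1 / 13.0, so r = (39.1/13.0)^(1/3).
r = 3.0077^(1/3) ≈ 1.4435

1.443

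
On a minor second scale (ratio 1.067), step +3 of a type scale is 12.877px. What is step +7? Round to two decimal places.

16.69px

12.877 × 1.067⁴ = 12.877 × 1.29616 ≈ 16.691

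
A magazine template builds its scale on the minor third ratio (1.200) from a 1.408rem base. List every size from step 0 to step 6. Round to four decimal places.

Step 0: 1.408rem
Step 1: 1.408 × 1.200 = 1.6896
Step 2: 1.408 × 1.200² = 2.0275
Step 3: 1.408 × 1.200³ = 2.4330
Step 4: 1.408 × 1.200⁴ = 2.9196
Step 5: 1.408 × 1.200⁵ = 3.5036
Step 6: 1.408 × 1.200⁶ = 4.2043

1.4080rem, 1.6896rem, 2.0275rem, 2.4330rem, 2.9196rem, 3.5036rem, 4.2043rem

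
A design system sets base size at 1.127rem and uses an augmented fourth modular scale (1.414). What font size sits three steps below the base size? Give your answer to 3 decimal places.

0.399rem

1.127 ÷ 1.414³ = 1.127 ÷ 2.82715 ≈ 0.399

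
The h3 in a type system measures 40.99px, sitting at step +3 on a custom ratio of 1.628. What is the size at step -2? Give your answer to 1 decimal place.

3.6px

40.99 ÷ 1.628⁵ = 40.99 ÷ 11.43594 ≈ 3.584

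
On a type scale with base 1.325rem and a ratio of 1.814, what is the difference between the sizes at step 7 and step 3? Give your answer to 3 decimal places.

Step 3: 1.325 × 1.814³ = 7.90911rem
Step 7: 1.325 × 1.814⁷ = 85.64004rem
Difference: 85.64004 − 7.90911 = 77.73093rem

77.731rem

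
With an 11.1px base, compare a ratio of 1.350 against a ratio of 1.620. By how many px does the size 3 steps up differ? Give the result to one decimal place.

At 1.350: 11.1 × 1.350³ = 27.310px
At 1.620: 11.1 × 1.620³ = 47.192px
Difference: 47.192 − 27.310 = 19.882px

19.9px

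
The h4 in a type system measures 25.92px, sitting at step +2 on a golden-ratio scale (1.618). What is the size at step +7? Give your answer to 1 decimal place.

287.4px

The gap is 7 − (2) = 5 steps, so the factor is 1.618^5.
25.92 × 1.618⁵ = 25.92 × 11.08901 ≈ 287.427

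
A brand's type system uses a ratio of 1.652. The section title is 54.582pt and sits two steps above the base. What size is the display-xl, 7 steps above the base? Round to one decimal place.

The gap is 7 − (2) = 5 steps, so the factor is 1.652^5.
54.582 × 1.652⁵ = 54.582 × 12.30411 ≈ 671.583

671.6pt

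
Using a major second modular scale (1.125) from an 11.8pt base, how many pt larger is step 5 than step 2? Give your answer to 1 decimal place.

6.3pt

Step 2: 11.8 × 1.125² = 14.934pt
Step 5: 11.8 × 1.125⁵ = 21.264pt
Difference: 21.264 − 14.934 = 6.330pt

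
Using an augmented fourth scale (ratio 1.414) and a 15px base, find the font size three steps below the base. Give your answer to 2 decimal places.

5.31px

A modular type scale is a geometric sequence: sizeₙ = base × rⁿ.
15.0 ÷ 1.414³ = 15.0 ÷ 2.82715 ≈ 5.31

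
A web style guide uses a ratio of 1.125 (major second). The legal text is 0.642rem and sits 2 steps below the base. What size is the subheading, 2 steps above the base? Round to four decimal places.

The gap is 2 − (-2) = 4 steps, so the factor is 1.125^4.
0.642 × 1.125⁴ = 0.642 × 1.60181 ≈ 1.0284

1.0284rem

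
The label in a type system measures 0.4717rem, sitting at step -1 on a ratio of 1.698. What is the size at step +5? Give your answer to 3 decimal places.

0.4717 × 1.698⁶ = 0.4717 × 23.96769 ≈ 11.306

11.306rem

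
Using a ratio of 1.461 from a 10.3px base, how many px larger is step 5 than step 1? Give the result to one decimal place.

53.5px

Step 1: 10.3 × 1.461 = 15.048px
Step 5: 10.3 × 1.461⁵ = 68.563px
Difference: 68.563 − 15.048 = 53.515px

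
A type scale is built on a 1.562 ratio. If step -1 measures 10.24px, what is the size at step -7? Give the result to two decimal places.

0.71px

The gap is -7 − (-1) = -6 steps, so the factor is 1.562^-6.
10.24 ÷ 1.562⁶ = 10.24 ÷ 14.52400 ≈ 0.705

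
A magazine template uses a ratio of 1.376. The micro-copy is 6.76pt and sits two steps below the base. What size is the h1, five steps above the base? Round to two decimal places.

6.76 × 1.376⁷ = 6.76 × 9.33962 ≈ 63.136

63.14pt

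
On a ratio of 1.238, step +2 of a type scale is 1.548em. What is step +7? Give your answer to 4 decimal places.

1.548 × 1.238⁵ = 1.548 × 2.90806 ≈ 4.5017

4.5017em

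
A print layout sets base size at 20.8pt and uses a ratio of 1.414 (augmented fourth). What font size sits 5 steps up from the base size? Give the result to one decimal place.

117.6pt

20.8 × 1.414⁵ = 20.8 × 5.65258 ≈ 117.57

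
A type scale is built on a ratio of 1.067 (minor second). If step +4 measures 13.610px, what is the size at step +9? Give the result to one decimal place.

13.610 × 1.067⁵ = 13.610 × 1.38300 ≈ 18.823

18.8px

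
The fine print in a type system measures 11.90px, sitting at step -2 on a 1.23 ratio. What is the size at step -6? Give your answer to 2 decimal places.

5.20px

11.90 ÷ 1.23⁴ = 11.90 ÷ 2.28887 ≈ 5.199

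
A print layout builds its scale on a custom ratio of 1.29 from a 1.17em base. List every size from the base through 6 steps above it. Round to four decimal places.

1.1700em, 1.5093em, 1.9470em, 2.5116em, 3.2400em, 4.1796em, 5.3917em

Step 0: 1.17em
Step 1: 1.17 × 1.29 = 1.5093
Step 2: 1.17 × 1.29² = 1.9470
Step 3: 1.17 × 1.29³ = 2.5116
Step 4: 1.17 × 1.29⁴ = 3.2400
Step 5: 1.17 × 1.29⁵ = 4.1796
Step 6: 1.17 × 1.29⁶ = 5.3917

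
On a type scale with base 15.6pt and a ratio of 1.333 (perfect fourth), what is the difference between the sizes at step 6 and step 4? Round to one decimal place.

38.3pt

Step 4: 15.6 × 1.333⁴ = 49.254pt
Step 6: 15.6 × 1.333⁶ = 87.520pt
Difference: 87.520 − 49.254 = 38.266pt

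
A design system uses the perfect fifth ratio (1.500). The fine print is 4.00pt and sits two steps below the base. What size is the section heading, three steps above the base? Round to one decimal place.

4.00 × 1.500⁵ = 4.00 × 7.59375 ≈ 30.375

30.4pt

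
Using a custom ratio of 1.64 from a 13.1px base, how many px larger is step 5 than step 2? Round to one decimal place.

Step 2: 13.1 × 1.64² = 35.234px
Step 5: 13.1 × 1.64⁵ = 155.414px
Difference: 155.414 − 35.234 = 120.180px

120.2px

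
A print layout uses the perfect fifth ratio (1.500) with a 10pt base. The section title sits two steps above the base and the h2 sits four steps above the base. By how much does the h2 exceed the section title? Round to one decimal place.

28.1pt

Step 2: 10.0 × 1.500² = 22.500pt
Step 4: 10.0 × 1.500⁴ = 50.625pt
Difference: 50.625 − 22.500 = 28.125pt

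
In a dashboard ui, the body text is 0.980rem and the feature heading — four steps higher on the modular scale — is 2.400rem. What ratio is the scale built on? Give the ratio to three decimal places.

1.251

r⁴ = 2.400 / 0.980, so r = (2.400/0.980)^(1/4).
r = 2.4490^(1/4) ≈ 1.2510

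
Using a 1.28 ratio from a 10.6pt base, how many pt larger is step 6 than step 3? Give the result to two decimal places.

24.39pt

Step 3: 10.6 × 1.28³ = 22.2298pt
Step 6: 10.6 × 1.28⁶ = 46.6193pt
Difference: 46.6193 − 22.2298 = 24.3895pt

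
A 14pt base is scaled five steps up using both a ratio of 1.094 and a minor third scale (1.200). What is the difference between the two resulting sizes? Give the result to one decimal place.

12.9pt

At 1.094: 14.0 × 1.094⁵ = 21.939pt
Minor third: 14.0 × 1.200⁵ = 34.836pt
Difference: 34.836 − 21.939 = 12.897pt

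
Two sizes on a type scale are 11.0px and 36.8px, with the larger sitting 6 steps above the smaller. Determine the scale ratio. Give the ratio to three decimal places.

The ratio satisfies 11.0 × r⁶ = 36.8, so r = (36.8 / 11.0)^(1/6).
r = 3.3455^(1/6) ≈ 1.2230

1.223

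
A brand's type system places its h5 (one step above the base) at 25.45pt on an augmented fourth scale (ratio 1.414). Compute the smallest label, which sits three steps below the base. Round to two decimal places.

6.37pt

25.45 ÷ 1.414⁴ = 25.45 ÷ 3.99758 ≈ 6.366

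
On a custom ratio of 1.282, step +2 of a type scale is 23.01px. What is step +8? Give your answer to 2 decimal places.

102.15px

23.01 × 1.282⁶ = 23.01 × 4.43944 ≈ 102.152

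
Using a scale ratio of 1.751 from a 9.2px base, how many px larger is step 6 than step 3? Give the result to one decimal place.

215.8px

Step 3: 9.2 × 1.751³ = 49.391px
Step 6: 9.2 × 1.751⁶ = 265.158px
Difference: 265.158 − 49.391 = 215.767px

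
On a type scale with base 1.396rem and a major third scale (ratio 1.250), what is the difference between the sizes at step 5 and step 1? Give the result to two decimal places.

2.52rem

Step 1: 1.396 × 1.250 = 1.7450rem
Step 5: 1.396 × 1.250⁵ = 4.2603rem
Difference: 4.2603 − 1.7450 = 2.5153rem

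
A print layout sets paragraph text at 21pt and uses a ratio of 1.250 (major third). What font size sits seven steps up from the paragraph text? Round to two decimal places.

Each step on a modular scale multiplies by the ratio, so the size n steps from the base is base × ratioⁿ.
21.0 × 1.250⁷ = 21.0 × 4.76837 ≈ 100.14

100.14pt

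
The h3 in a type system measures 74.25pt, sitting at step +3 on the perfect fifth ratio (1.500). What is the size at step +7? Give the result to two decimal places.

375.89pt

The gap is 7 − (3) = 4 steps, so the factor is 1.500^4.
74.25 × 1.500⁴ = 74.25 × 5.06250 ≈ 375.891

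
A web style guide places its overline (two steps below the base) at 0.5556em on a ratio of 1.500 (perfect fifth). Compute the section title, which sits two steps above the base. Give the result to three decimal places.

2.813em

0.5556 × 1.500⁴ = 0.5556 × 5.06250 ≈ 2.813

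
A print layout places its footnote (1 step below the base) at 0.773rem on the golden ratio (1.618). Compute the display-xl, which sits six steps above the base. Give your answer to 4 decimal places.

The gap is 6 − (-1) = 7 steps, so the factor is 1.618^7.
0.773 × 1.618⁷ = 0.773 × 29.03017 ≈ 22.4403

22.4403rem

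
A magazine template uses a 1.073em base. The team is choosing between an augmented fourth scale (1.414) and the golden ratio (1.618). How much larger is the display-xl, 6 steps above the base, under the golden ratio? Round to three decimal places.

Augmented fourth: 1.073 × 1.414⁶ = 8.57623em
Golden ratio: 1.073 × 1.618⁶ = 19.25178em
Difference: 19.25178 − 8.57623 = 10.67555em

10.676em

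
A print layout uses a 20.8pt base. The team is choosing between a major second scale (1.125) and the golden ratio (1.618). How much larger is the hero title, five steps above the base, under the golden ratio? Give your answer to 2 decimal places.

Major second: 20.8 × 1.125⁵ = 37.4823pt
Golden ratio: 20.8 × 1.618⁵ = 230.6513pt
Difference: 230.6513 − 37.4823 = 193.1690pt

193.17pt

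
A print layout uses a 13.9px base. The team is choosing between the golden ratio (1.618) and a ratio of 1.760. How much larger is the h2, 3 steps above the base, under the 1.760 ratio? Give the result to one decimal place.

16.9px

Golden ratio: 13.9 × 1.618³ = 58.878px
At 1.760: 13.9 × 1.760³ = 75.780px
Difference: 75.780 − 58.878 = 16.902px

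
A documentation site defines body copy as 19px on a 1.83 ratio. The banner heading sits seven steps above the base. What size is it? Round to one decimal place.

A modular type scale is a geometric sequence: sizeₙ = base × rⁿ.
19.0 × 1.83⁷ = 19.0 × 68.73179 ≈ 1305.90

1305.9px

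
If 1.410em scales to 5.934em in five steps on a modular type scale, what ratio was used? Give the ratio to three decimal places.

The ratio satisfies 1.410 × r⁵ = 5.934, so r = (5.934 / 1.410)^(1/5).
r = 4.2085^(1/5) ≈ 1.3330

1.333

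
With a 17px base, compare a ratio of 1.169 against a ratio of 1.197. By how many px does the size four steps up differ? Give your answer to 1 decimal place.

At 1.169: 17.0 × 1.169⁴ = 31.747px
At 1.197: 17.0 × 1.197⁴ = 34.900px
Difference: 34.900 − 31.747 = 3.153px

3.2px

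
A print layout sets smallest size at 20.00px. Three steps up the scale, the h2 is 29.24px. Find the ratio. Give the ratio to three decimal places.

The ratio satisfies 20.00 × r³ = 29.24, so r = (29.24 / 20.00)^(1/3).
r = 1.4620^(1/3) ≈ 1.1350

1.135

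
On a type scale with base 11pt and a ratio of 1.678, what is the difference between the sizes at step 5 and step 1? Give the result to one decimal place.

Step 1: 11.0 × 1.678 = 18.458pt
Step 5: 11.0 × 1.678⁵ = 146.336pt
Difference: 146.336 − 18.458 = 127.878pt

127.9pt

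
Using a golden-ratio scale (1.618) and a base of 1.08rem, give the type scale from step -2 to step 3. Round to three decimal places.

0.413rem, 0.667rem, 1.080rem, 1.747rem, 2.827rem, 4.575rem

Step -2: 1.08 ÷ 1.618² = 0.413
Step -1: 1.08 ÷ 1.618 = 0.667
Step 0: 1.08rem
Step 1: 1.08 × 1.618 = 1.747
Step 2: 1.08 × 1.618² = 2.827
Step 3: 1.08 × 1.618³ = 4.575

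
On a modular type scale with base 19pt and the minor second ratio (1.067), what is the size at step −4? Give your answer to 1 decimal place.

14.7pt

19.0 ÷ 1.067⁴ = 19.0 ÷ 1.29616 ≈ 14.66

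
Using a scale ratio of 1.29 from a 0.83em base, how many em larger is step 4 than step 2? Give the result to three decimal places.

Step 2: 0.83 × 1.29² = 1.38120em
Step 4: 0.83 × 1.29⁴ = 2.29846em
Difference: 2.29846 − 1.38120 = 0.91726em

0.917em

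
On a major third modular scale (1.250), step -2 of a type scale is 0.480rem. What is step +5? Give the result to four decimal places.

0.480 × 1.250⁷ = 0.480 × 4.76837 ≈ 2.2888

2.2888rem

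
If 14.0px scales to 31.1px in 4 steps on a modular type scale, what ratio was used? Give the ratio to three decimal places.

r⁴ = 31.1 / 14.0, so r = (31.1/14.0)^(1/4).
r = 2.2214^(1/4) ≈ 1.2208

1.221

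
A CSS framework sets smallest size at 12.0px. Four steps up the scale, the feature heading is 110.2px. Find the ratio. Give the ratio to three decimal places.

1.741

r⁴ = 110.2 / 12.0, so r = (110.2/12.0)^(1/4).
r = 9.1833^(1/4) ≈ 1.7408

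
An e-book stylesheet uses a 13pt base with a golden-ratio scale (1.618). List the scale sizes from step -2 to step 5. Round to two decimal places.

4.97pt, 8.03pt, 13.00pt, 21.03pt, 34.03pt, 55.07pt, 89.10pt, 144.16pt

Step -2: 13.0 ÷ 1.618² = 4.97
Step -1: 13.0 ÷ 1.618 = 8.03
Step 0: 13pt
Step 1: 13.0 × 1.618 = 21.03
Step 2: 13.0 × 1.618² = 34.03
Step 3: 13.0 × 1.618³ = 55.07
Step 4: 13.0 × 1.618⁴ = 89.10
Step 5: 13.0 × 1.618⁵ = 144.16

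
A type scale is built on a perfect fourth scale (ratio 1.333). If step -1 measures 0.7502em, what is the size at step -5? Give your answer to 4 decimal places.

0.7502 ÷ 1.333⁴ = 0.7502 ÷ 3.15733 ≈ 0.2376

0.2376em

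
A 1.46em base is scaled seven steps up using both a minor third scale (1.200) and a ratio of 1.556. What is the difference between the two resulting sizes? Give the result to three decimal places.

27.010em

Minor third: 1.46 × 1.200⁷ = 5.23144em
At 1.556: 1.46 × 1.556⁷ = 32.24185em
Difference: 32.24185 − 5.23144 = 27.01041em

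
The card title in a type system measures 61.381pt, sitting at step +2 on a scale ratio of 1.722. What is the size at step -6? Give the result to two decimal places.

0.79pt

Moving from step +2 to step -6 is 8 steps down, so divide by r⁸.
61.381 ÷ 1.722⁸ = 61.381 ÷ 77.31525 ≈ 0.794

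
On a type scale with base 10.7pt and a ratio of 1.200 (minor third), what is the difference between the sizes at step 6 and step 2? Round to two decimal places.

Step 2: 10.7 × 1.200² = 15.4080pt
Step 6: 10.7 × 1.200⁶ = 31.9500pt
Difference: 31.9500 − 15.4080 = 16.5420pt

16.54pt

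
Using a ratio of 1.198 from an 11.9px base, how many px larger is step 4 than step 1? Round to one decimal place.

10.3px

Step 1: 11.9 × 1.198 = 14.256px
Step 4: 11.9 × 1.198⁴ = 24.512px
Difference: 24.512 − 14.256 = 10.256px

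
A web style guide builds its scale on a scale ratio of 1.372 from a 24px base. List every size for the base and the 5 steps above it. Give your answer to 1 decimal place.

Step 0: 24px
Step 1: 24.0 × 1.372 = 32.9
Step 2: 24.0 × 1.372² = 45.2
Step 3: 24.0 × 1.372³ = 62.0
Step 4: 24.0 × 1.372⁴ = 85.0
Step 5: 24.0 × 1.372⁵ = 116.7

24.0px, 32.9px, 45.2px, 62.0px, 85.0px, 116.7px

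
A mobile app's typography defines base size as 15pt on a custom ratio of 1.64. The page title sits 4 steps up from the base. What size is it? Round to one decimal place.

108.5pt

15.0 × 1.64⁴ = 15.0 × 7.23395 ≈ 108.51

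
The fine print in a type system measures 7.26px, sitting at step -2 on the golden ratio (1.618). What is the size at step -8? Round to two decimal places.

The gap is -8 − (-2) = -6 steps, so the factor is 1.618^-6.
7.26 ÷ 1.618⁶ = 7.26 ÷ 17.94201 ≈ 0.405

0.40px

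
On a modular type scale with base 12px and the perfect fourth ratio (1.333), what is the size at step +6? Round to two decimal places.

Each step on a modular scale multiplies by the ratio, so the size n steps from the base is base × ratioⁿ.
12.0 × 1.333⁶ = 12.0 × 5.61023 ≈ 67.32

67.32px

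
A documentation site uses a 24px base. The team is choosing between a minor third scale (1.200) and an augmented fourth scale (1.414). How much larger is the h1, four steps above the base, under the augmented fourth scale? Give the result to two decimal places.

46.18px

Minor third: 24.0 × 1.200⁴ = 49.7664px
Augmented fourth: 24.0 × 1.414⁴ = 95.9420px
Difference: 95.9420 − 49.7664 = 46.1756px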